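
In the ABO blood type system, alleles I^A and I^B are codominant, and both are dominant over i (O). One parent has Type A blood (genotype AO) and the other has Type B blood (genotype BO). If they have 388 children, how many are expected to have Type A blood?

Cross: AO × BO
Possible offspring genotypes: 1 AB, 1 AO, 1 BO, 1 OO
Blood type counts: 1 Type AB, 1 Type A, 1 Type B, 1 Type O
Probability of Type A: 1/4
Expected count = 1/4 × 388 = 97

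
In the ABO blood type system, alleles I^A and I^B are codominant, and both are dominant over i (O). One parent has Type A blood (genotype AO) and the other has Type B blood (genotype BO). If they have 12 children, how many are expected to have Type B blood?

Cross: AO × BO
Possible offspring genotypes: 1 AB, 1 AO, 1 BO, 1 OO
Blood type counts: 1 Type AB, 1 Type A, 1 Type B, 1 Type O
Probability of Type B: 1/4
Expected count = 1/4 × 12 = 3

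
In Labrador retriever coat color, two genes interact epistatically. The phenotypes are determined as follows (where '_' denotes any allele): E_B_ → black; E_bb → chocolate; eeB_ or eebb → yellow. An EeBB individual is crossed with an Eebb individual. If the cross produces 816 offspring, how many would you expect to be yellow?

Cross: EeBB × Eebb — consider each gene separately:
E gene: Ee × Ee → 1 EE, 2 Ee, 1 ee → 3 E_ : 1 ee (out of 4)
B gene: BB × bb → 4 Bb → 4 B_ (out of 4)
Genotype classes (out of 4 × 4 = 16): E_B_ = 3×4 = 12; eeB_ = 1×4 = 4
Apply the phenotype rules: E_B_ (12) → black; eeB_ (4) → yellow
Phenotype counts (out of 16): 12 black, 4 yellow
yellow: 4 out of 16 → fraction 1/4
Expected count = 1/4 × 816 = 204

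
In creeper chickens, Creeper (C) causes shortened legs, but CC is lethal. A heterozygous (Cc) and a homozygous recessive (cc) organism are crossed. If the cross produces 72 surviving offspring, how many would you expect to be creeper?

Cross: Cc × cc
Punnett square offspring (before lethality): 2 Cc, 2 cc
No CC offspring are produced in this cross.
creeper: 2 out of 4 → fraction 1/2
Expected count = 1/2 × 72 = 36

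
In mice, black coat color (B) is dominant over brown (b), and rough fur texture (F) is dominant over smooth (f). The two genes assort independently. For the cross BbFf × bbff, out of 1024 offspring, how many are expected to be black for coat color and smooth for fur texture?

Dihybrid cross BbFf × bbff — consider each gene separately:
coat color: Bb × bb → 2 Bb, 2 bb → 2 B_ : 2 bb (out of 4)
fur texture: Ff × ff → 2 Ff, 2 ff → 2 F_ : 2 ff (out of 4)
Looking for: black (B_) and smooth (ff)
P(black) = 2/4, P(smooth) = 2/4
P(both) = 2/4 × 2/4 = 4/16 = 1/4
Expected count = 1/4 × 1024 = 256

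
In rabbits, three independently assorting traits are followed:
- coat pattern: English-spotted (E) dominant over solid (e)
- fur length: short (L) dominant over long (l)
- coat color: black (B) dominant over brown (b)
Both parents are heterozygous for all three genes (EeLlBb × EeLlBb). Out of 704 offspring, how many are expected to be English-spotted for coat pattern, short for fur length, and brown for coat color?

Trihybrid cross: EeLlBb × EeLlBb
Each trait segregates independently with a 3:1 phenotypic ratio, so each gene contributes 3/4 (dominant) or 1/4 (recessive).
Target: English-spotted (coat pattern), short (fur length), brown (coat color)
Probability = product of independent per-trait probabilities
= 3/4 × 3/4 × 1/4 = 9/64
Expected count = 9/64 × 704 = 99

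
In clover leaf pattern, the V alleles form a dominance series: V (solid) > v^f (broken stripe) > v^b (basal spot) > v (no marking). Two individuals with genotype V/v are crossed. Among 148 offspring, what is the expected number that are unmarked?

Cross: V/v × V/v
Allele dominance: V > v^f > v^b > v
Offspring genotypes: 1 V/V, 2 V/v, 1 v/v
Phenotype counts: 3 solid, 1 unmarked
unmarked: 1 out of 4 → fraction 1/4
Expected count = 1/4 × 148 = 37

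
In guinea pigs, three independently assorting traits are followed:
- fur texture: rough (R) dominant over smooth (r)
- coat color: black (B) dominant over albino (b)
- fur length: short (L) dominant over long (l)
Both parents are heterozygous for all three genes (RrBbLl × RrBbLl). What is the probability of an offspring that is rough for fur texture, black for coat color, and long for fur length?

Trihybrid cross: RrBbLl × RrBbLl
Each trait segregates independently with a 3:1 phenotypic ratio, so each gene contributes 3/4 (dominant) or 1/4 (recessive).
Target: rough (fur texture), black (coat color), long (fur length)
Probability = product of independent per-trait probabilities
= 3/4 × 3/4 × 1/4 = 9/64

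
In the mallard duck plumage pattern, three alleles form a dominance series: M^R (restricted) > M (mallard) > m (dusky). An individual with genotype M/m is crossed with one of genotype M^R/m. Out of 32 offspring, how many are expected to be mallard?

Cross: M/m × M^R/m
Allele dominance: M^R > M > m
Offspring genotypes: 1 M^R/M, 1 M/m, 1 M^R/m, 1 m/m
Phenotype counts: 2 restricted, 1 mallard, 1 dusky
mallard: 1 out of 4 → fraction 1/4
Expected count = 1/4 × 32 = 8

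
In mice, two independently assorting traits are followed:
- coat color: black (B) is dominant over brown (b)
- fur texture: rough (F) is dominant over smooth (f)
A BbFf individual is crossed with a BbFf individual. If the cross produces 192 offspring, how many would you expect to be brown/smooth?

Dihybrid cross BbFf × BbFf — consider each gene separately:
coat color: Bb × Bb → 1 BB, 2 Bb, 1 bb → 3 B_ : 1 bb (out of 4)
fur texture: Ff × Ff → 1 FF, 2 Ff, 1 ff → 3 F_ : 1 ff (out of 4)
Combine (counts out of 4 × 4 = 16): black/rough (B_F_) = 3×3 = 9; black/smooth (B_ff) = 3×1 = 3; brown/rough (bbF_) = 1×3 = 3; brown/smooth (bbff) = 1×1 = 1
Phenotype counts (out of 16): 9 black/rough, 3 black/smooth, 3 brown/rough, 1 brown/smooth
brown/smooth: 1 out of 16 → fraction 1/16
Expected count = 1/16 × 192 = 12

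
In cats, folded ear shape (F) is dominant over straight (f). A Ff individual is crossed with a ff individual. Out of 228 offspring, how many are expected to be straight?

Punnett square for Ff × ff:
Offspring genotypes: 2 Ff, 2 ff
folded: 2, straight: 2
straight: 2 out of 4 → fraction 1/2
Expected count = 1/2 × 228 = 114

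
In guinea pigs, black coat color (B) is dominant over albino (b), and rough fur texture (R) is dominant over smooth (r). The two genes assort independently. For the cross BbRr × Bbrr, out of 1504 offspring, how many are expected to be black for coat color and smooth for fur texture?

Dihybrid cross BbRr × Bbrr — consider each gene separately:
coat color: Bb × Bb → 1 BB, 2 Bb, 1 bb → 3 B_ : 1 bb (out of 4)
fur texture: Rr × rr → 2 Rr, 2 rr → 2 R_ : 2 rr (out of 4)
Looking for: black (B_) and smooth (rr)
P(black) = 3/4, P(smooth) = 2/4
P(both) = 3/4 × 2/4 = 6/16 = 3/8
Expected count = 3/8 × 1504 = 564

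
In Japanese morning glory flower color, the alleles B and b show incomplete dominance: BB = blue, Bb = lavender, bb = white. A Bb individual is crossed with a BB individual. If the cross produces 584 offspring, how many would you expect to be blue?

Punnett square for Bb × BB:
Offspring genotypes: 2 BB, 2 Bb
Phenotype counts: 2 blue, 2 lavender
blue: 2 out of 4 → fraction 1/2
Expected count = 1/2 × 584 = 292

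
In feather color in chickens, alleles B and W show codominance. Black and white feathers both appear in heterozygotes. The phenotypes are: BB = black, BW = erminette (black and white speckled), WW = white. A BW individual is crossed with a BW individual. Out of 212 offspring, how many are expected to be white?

Punnett square for BW × BW:
Offspring genotypes: 1 BB, 2 BW, 1 WW
Phenotype counts: 1 black, 2 erminette (black and white speckled), 1 white
white: 1 out of 4 → fraction 1/4
Expected count = 1/4 × 212 = 53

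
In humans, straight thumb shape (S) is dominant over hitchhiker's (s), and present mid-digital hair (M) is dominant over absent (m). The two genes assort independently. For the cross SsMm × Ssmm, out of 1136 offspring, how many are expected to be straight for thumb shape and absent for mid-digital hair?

Dihybrid cross SsMm × Ssmm — consider each gene separately:
thumb shape: Ss × Ss → 1 SS, 2 Ss, 1 ss → 3 S_ : 1 ss (out of 4)
mid-digital hair: Mm × mm → 2 Mm, 2 mm → 2 M_ : 2 mm (out of 4)
Looking for: straight (S_) and absent (mm)
P(straight) = 3/4, P(absent) = 2/4
P(both) = 3/4 × 2/4 = 6/16 = 3/8
Expected count = 3/8 × 1136 = 426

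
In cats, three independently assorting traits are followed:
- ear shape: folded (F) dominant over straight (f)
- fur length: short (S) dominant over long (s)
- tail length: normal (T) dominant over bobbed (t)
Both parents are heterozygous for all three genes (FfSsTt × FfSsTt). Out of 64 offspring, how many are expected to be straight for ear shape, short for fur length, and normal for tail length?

Trihybrid cross: FfSsTt × FfSsTt
Each trait segregates independently with a 3:1 phenotypic ratio, so each gene contributes 3/4 (dominant) or 1/4 (recessive).
Target: straight (ear shape), short (fur length), normal (tail length)
Probability = product of independent per-trait probabilities
= 1/4 × 3/4 × 3/4 = 9/64
Expected count = 9/64 × 64 = 9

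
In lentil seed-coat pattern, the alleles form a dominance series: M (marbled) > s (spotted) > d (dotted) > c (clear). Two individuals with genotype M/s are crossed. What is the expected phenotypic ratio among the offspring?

Cross: M/s × M/s
Allele dominance: M > s > d > c
Offspring genotypes: 1 M/M, 2 M/s, 1 s/s
Phenotype counts: 3 marbled, 1 spotted
Ratio: 3 marbled : 1 spotted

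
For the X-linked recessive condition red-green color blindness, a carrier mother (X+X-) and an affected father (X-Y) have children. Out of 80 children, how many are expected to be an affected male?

Cross: X+X- × X-Y
Offspring: 1 X+X-, 1 X+Y, 1 X-X-, 1 X-Y
Probability of an affected male: 1/4
Expected count = 1/4 × 80 = 20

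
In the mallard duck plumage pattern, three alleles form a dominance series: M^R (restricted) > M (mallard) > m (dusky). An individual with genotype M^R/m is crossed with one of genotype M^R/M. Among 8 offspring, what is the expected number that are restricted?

Cross: M^R/m × M^R/M
Allele dominance: M^R > M > m
Offspring genotypes: 1 M^R/M^R, 1 M^R/M, 1 M^R/m, 1 M/m
Phenotype counts: 3 restricted, 1 mallard
restricted: 3 out of 4 → fraction 3/4
Expected count = 3/4 × 8 = 6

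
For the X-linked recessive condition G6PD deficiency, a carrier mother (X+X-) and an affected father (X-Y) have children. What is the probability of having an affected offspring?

Cross: X+X- × X-Y
Offspring: 1 X+X-, 1 X+Y, 1 X-X-, 1 X-Y
Probability of an affected offspring: 2/4 = 1/2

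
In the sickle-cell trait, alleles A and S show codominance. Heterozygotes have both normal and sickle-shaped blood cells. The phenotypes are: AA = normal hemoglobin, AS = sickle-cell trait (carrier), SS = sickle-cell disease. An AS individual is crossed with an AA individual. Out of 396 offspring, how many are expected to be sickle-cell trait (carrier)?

Punnett square for AS × AA:
Offspring genotypes: 2 AA, 2 AS
Phenotype counts: 2 normal hemoglobin, 2 sickle-cell trait (carrier)
sickle-cell trait (carrier): 2 out of 4 → fraction 1/2
Expected count = 1/2 × 396 = 198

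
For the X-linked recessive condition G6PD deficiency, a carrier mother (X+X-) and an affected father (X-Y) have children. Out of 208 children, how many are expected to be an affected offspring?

Cross: X+X- × X-Y
Offspring: 1 X+X-, 1 X+Y, 1 X-X-, 1 X-Y
Probability of an affected offspring: 2/4 = 1/2
Expected count = 1/2 × 208 = 104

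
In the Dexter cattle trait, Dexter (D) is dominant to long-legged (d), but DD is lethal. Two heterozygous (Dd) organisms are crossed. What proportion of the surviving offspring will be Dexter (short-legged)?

Cross: Dd × Dd
Punnett square offspring (before lethality): 1 DD, 2 Dd, 1 dd
The DD genotype is lethal (embryos die); surviving offspring: 2 Dd, 1 dd
Dexter (short-legged): 2 out of 3
Probability: 2/3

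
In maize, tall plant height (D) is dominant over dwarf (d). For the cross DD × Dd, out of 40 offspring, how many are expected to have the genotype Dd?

Punnett square for DD × Dd:
Offspring genotypes: 2 DD, 2 Dd
Total offspring: 4
Count with target: 2
Probability: 2/4 = 1/2
Expected count = 1/2 × 40 = 20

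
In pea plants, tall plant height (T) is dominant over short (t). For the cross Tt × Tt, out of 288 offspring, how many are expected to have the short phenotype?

Punnett square for Tt × Tt:
Offspring genotypes: 1 TT, 2 Tt, 1 tt
Total offspring: 4
Count with target: 1
Probability: 1/4
Expected count = 1/4 × 288 = 72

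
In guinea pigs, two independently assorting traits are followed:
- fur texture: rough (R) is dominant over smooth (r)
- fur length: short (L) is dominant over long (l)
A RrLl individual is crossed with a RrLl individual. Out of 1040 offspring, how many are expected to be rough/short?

Dihybrid cross RrLl × RrLl — consider each gene separately:
fur texture: Rr × Rr → 1 RR, 2 Rr, 1 rr → 3 R_ : 1 rr (out of 4)
fur length: Ll × Ll → 1 LL, 2 Ll, 1 ll → 3 L_ : 1 ll (out of 4)
Combine (counts out of 4 × 4 = 16): rough/short (R_L_) = 3×3 = 9; rough/long (R_ll) = 3×1 = 3; smooth/short (rrL_) = 1×3 = 3; smooth/long (rrll) = 1×1 = 1
Phenotype counts (out of 16): 9 rough/short, 3 rough/long, 3 smooth/short, 1 smooth/long
rough/short: 9 out of 16 → fraction 9/16
Expected count = 9/16 × 1040 = 585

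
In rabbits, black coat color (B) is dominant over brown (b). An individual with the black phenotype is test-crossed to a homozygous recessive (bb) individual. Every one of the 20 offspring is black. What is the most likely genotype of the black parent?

Test cross: ? × bb
All offspring are black.
If the unknown parent were heterozygous (Bb), about half of 20 offspring would be brown; none are. The unknown parent is most likely homozygous dominant (BB).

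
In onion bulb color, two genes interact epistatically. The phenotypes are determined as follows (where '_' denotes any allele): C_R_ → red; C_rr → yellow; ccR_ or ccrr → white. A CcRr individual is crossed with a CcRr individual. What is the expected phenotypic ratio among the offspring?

Cross: CcRr × CcRr — consider each gene separately:
C gene: Cc × Cc → 1 CC, 2 Cc, 1 cc → 3 C_ : 1 cc (out of 4)
R gene: Rr × Rr → 1 RR, 2 Rr, 1 rr → 3 R_ : 1 rr (out of 4)
Genotype classes (out of 4 × 4 = 16): C_R_ = 3×3 = 9; C_rr = 3×1 = 3; ccR_ = 1×3 = 3; ccrr = 1×1 = 1
Apply the phenotype rules: C_R_ (9) → red; C_rr (3) → yellow; ccR_ (3) + ccrr (1) → white
Phenotype counts (out of 16): 9 red, 3 yellow, 4 white
Ratio: 9 red : 3 yellow : 4 white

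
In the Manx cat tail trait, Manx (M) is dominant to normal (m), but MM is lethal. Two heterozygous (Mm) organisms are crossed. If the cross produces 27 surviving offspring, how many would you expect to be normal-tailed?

Cross: Mm × Mm
Punnett square offspring (before lethality): 1 MM, 2 Mm, 1 mm
The MM genotype is lethal (embryos die); surviving offspring: 2 Mm, 1 mm
normal-tailed: 1 out of 3 → fraction 1/3
Expected count = 1/3 × 27 = 9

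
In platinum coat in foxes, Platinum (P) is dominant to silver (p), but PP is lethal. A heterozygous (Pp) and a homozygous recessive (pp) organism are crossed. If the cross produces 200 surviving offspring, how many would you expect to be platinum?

Cross: Pp × pp
Punnett square offspring (before lethality): 2 Pp, 2 pp
No PP offspring are produced in this cross.
platinum: 2 out of 4 → fraction 1/2
Expected count = 1/2 × 200 = 100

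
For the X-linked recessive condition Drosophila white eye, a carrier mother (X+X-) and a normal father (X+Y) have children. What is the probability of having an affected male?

Cross: X+X- × X+Y
Offspring: 1 X+X+, 1 X+Y, 1 X+X-, 1 X-Y
Probability of an affected male: 1/4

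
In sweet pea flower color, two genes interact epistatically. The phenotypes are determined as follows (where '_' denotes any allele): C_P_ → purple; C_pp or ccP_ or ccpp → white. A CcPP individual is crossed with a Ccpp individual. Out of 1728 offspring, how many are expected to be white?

Cross: CcPP × Ccpp — consider each gene separately:
C gene: Cc × Cc → 1 CC, 2 Cc, 1 cc → 3 C_ : 1 cc (out of 4)
P gene: PP × pp → 4 Pp → 4 P_ (out of 4)
Genotype classes (out of 4 × 4 = 16): C_P_ = 3×4 = 12; ccP_ = 1×4 = 4
Apply the phenotype rules: C_P_ (12) → purple; ccP_ (4) → white
Phenotype counts (out of 16): 12 purple, 4 white
white: 4 out of 16 → fraction 1/4
Expected count = 1/4 × 1728 = 432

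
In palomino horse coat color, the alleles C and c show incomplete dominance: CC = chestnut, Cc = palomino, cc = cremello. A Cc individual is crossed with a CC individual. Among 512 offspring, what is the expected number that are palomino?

Punnett square for Cc × CC:
Offspring genotypes: 2 CC, 2 Cc
Phenotype counts: 2 chestnut, 2 palomino
palomino: 2 out of 4 → fraction 1/2
Expected count = 1/2 × 512 = 256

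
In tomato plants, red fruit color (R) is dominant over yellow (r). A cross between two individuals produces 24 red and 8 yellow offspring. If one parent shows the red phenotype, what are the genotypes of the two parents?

Observed offspring: 24 red, 8 yellow
The observed ratio simplifies to 3:1. Yellow (rr) offspring appear, so each parent must contribute one r allele. The parent stated to show red carries R, so it is Rr. The other parent is then either Rr or rr: Rr × rr would give a 1:1 split, whereas Rr × Rr gives 3:1 — matching the data. So both parents are heterozygous (Rr × Rr).
Parent genotypes: Rr × Rr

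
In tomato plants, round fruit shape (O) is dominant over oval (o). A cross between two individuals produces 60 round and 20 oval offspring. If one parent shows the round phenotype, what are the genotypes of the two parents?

Observed offspring: 60 round, 20 oval
The observed ratio simplifies to 3:1. Oval (oo) offspring appear, so each parent must contribute one o allele. The parent stated to show round carries O, so it is Oo. The other parent is then either Oo or oo: Oo × oo would give a 1:1 split, whereas Oo × Oo gives 3:1 — matching the data. So both parents are heterozygous (Oo × Oo).
Parent genotypes: Oo × Oo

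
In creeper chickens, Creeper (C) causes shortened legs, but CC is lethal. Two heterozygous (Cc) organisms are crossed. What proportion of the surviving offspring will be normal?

Cross: Cc × Cc
Punnett square offspring (before lethality): 1 CC, 2 Cc, 1 cc
The CC genotype is lethal (embryos die); surviving offspring: 2 Cc, 1 cc
normal: 1 out of 3
Probability: 1/3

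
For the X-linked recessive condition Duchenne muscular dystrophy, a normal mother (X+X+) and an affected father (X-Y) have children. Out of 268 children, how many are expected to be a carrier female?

Cross: X+X+ × X-Y
Offspring: 2 X+X-, 2 X+Y
Probability of a carrier female: 2/4 = 1/2
Expected count = 1/2 × 268 = 134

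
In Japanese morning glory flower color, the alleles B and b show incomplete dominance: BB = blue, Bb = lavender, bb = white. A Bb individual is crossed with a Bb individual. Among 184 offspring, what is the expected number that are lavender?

Punnett square for Bb × Bb:
Offspring genotypes: 1 BB, 2 Bb, 1 bb
Phenotype counts: 1 blue, 2 lavender, 1 white
lavender: 2 out of 4 → fraction 1/2
Expected count = 1/2 × 184 = 92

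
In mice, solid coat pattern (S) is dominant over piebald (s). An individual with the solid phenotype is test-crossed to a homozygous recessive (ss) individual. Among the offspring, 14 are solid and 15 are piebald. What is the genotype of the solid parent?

Test cross: ? × ss
Offspring: 14 solid, 15 piebald — approximately 1:1.
A 1:1 ratio in a test cross indicates the unknown parent is heterozygous (Ss).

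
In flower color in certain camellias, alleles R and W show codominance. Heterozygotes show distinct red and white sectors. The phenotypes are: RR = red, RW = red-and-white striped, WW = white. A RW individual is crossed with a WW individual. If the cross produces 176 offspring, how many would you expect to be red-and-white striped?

Punnett square for RW × WW:
Offspring genotypes: 2 RW, 2 WW
Phenotype counts: 2 red-and-white striped, 2 white
red-and-white striped: 2 out of 4 → fraction 1/2
Expected count = 1/2 × 176 = 88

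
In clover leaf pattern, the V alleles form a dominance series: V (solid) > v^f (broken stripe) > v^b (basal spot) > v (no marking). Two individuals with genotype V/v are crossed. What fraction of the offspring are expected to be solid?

Cross: V/v × V/v
Allele dominance: V > v^f > v^b > v
Offspring genotypes: 1 V/V, 2 V/v, 1 v/v
Phenotype counts: 3 solid, 1 unmarked
solid: 3 out of 4
Probability: 3/4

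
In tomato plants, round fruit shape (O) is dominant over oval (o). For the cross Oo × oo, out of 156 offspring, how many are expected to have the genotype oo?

Punnett square for Oo × oo:
Offspring genotypes: 2 Oo, 2 oo
Total offspring: 4
Count with target: 2
Probability: 2/4 = 1/2
Expected count = 1/2 × 156 = 78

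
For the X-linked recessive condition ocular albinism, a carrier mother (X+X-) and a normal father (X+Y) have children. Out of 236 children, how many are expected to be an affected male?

Cross: X+X- × X+Y
Offspring: 1 X+X+, 1 X+Y, 1 X+X-, 1 X-Y
Probability of an affected male: 1/4
Expected count = 1/4 × 236 = 59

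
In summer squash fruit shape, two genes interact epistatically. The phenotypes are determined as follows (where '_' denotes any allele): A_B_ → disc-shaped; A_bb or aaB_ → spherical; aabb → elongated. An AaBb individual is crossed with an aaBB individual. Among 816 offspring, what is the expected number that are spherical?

Cross: AaBb × aaBB — consider each gene separately:
A gene: Aa × aa → 2 Aa, 2 aa → 2 A_ : 2 aa (out of 4)
B gene: Bb × BB → 2 BB, 2 Bb → 4 B_ (out of 4)
Genotype classes (out of 4 × 4 = 16): A_B_ = 2×4 = 8; aaB_ = 2×4 = 8
Apply the phenotype rules: A_B_ (8) → disc-shaped; aaB_ (8) → spherical
Phenotype counts (out of 16): 8 disc-shaped, 8 spherical
spherical: 8 out of 16 → fraction 1/2
Expected count = 1/2 × 816 = 408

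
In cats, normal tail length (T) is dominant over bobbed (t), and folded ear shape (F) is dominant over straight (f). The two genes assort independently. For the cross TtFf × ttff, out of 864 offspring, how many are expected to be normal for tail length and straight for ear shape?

Dihybrid cross TtFf × ttff — consider each gene separately:
tail length: Tt × tt → 2 Tt, 2 tt → 2 T_ : 2 tt (out of 4)
ear shape: Ff × ff → 2 Ff, 2 ff → 2 F_ : 2 ff (out of 4)
Looking for: normal (T_) and straight (ff)
P(normal) = 2/4, P(straight) = 2/4
P(both) = 2/4 × 2/4 = 4/16 = 1/4
Expected count = 1/4 × 864 = 216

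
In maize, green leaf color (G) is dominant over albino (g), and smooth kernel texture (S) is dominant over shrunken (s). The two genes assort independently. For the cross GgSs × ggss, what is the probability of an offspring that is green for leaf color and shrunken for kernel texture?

Dihybrid cross GgSs × ggss — consider each gene separately:
leaf color: Gg × gg → 2 Gg, 2 gg → 2 G_ : 2 gg (out of 4)
kernel texture: Ss × ss → 2 Ss, 2 ss → 2 S_ : 2 ss (out of 4)
Looking for: green (G_) and shrunken (ss)
P(green) = 2/4, P(shrunken) = 2/4
P(both) = 2/4 × 2/4 = 4/16 = 1/4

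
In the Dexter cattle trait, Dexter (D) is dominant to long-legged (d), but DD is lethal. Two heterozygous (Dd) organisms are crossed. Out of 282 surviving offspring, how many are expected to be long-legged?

Cross: Dd × Dd
Punnett square offspring (before lethality): 1 DD, 2 Dd, 1 dd
The DD genotype is lethal (embryos die); surviving offspring: 2 Dd, 1 dd
long-legged: 1 out of 3 → fraction 1/3
Expected count = 1/3 × 282 = 94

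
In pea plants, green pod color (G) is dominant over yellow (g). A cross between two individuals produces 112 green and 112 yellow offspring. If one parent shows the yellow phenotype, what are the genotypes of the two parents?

Observed offspring: 112 green, 112 yellow
The observed ratio simplifies to 1:1. One parent shows yellow, so its genotype must be gg. A 1:1 offspring split requires the other parent to be heterozygous (Gg).
Parent genotypes: gg × Gg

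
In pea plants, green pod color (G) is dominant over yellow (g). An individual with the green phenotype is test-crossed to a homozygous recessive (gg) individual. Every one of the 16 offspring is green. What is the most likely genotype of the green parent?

Test cross: ? × gg
All offspring are green.
If the unknown parent were heterozygous (Gg), about half of 16 offspring would be yellow; none are. The unknown parent is most likely homozygous dominant (GG).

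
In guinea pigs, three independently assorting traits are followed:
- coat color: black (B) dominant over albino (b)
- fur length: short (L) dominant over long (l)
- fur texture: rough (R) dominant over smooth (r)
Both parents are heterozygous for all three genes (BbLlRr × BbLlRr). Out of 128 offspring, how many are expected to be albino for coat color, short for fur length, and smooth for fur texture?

Trihybrid cross: BbLlRr × BbLlRr
Each trait segregates independently with a 3:1 phenotypic ratio, so each gene contributes 3/4 (dominant) or 1/4 (recessive).
Target: albino (coat color), short (fur length), smooth (fur texture)
Probability = product of independent per-trait probabilities
= 1/4 × 3/4 × 1/4 = 3/64
Expected count = 3/64 × 128 = 6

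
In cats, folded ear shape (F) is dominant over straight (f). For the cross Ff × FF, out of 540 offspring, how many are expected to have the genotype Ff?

Punnett square for Ff × FF:
Offspring genotypes: 2 FF, 2 Ff
Total offspring: 4
Count with target: 2
Probability: 2/4 = 1/2
Expected count = 1/2 × 540 = 270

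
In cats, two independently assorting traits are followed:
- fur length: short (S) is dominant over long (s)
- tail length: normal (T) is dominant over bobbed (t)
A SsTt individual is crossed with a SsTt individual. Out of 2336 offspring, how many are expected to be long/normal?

Dihybrid cross SsTt × SsTt — consider each gene separately:
fur length: Ss × Ss → 1 SS, 2 Ss, 1 ss → 3 S_ : 1 ss (out of 4)
tail length: Tt × Tt → 1 TT, 2 Tt, 1 tt → 3 T_ : 1 tt (out of 4)
Combine (counts out of 4 × 4 = 16): short/normal (S_T_) = 3×3 = 9; short/bobbed (S_tt) = 3×1 = 3; long/normal (ssT_) = 1×3 = 3; long/bobbed (sstt) = 1×1 = 1
Phenotype counts (out of 16): 9 short/normal, 3 short/bobbed, 3 long/normal, 1 long/bobbed
long/normal: 3 out of 16 → fraction 3/16
Expected count = 3/16 × 2336 = 438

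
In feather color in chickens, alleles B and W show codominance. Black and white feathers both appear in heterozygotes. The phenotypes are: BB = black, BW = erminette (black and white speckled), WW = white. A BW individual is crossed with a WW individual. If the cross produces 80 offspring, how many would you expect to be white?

Punnett square for BW × WW:
Offspring genotypes: 2 BW, 2 WW
Phenotype counts: 2 erminette (black and white speckled), 2 white
white: 2 out of 4 → fraction 1/2
Expected count = 1/2 × 80 = 40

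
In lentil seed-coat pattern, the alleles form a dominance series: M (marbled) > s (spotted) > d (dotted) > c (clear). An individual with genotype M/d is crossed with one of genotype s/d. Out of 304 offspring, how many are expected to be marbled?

Cross: M/d × s/d
Allele dominance: M > s > d > c
Offspring genotypes: 1 M/s, 1 M/d, 1 s/d, 1 d/d
Phenotype counts: 2 marbled, 1 spotted, 1 dotted
marbled: 2 out of 4 → fraction 1/2
Expected count = 1/2 × 304 = 152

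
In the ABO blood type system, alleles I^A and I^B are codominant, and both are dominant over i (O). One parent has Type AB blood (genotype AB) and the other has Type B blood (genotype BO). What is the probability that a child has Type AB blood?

Cross: AB × BO
Possible offspring genotypes: 1 AB, 1 AO, 1 BB, 1 BO
Blood type counts: 1 Type AB, 1 Type A, 2 Type B
Probability of Type AB: 1/4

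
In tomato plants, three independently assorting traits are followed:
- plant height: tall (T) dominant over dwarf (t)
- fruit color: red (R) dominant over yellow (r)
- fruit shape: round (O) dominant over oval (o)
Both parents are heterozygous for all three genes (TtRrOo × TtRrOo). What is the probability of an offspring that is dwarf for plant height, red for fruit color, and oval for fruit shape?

Trihybrid cross: TtRrOo × TtRrOo
Each trait segregates independently with a 3:1 phenotypic ratio, so each gene contributes 3/4 (dominant) or 1/4 (recessive).
Target: dwarf (plant height), red (fruit color), oval (fruit shape)
Probability = product of independent per-trait probabilities
= 1/4 × 3/4 × 1/4 = 3/64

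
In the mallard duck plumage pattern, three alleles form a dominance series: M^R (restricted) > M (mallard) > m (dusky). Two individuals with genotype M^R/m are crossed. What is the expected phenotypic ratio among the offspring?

Cross: M^R/m × M^R/m
Allele dominance: M^R > M > m
Offspring genotypes: 1 M^R/M^R, 2 M^R/m, 1 m/m
Phenotype counts: 3 restricted, 1 dusky
Ratio: 3 restricted : 1 dusky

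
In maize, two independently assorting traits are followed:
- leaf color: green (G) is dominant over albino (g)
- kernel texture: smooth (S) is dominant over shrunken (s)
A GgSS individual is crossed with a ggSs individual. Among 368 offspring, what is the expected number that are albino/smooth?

Dihybrid cross GgSS × ggSs — consider each gene separately:
leaf color: Gg × gg → 2 Gg, 2 gg → 2 G_ : 2 gg (out of 4)
kernel texture: SS × Ss → 2 SS, 2 Ss → 4 S_ (out of 4)
Combine (counts out of 4 × 4 = 16): green/smooth (G_S_) = 2×4 = 8; albino/smooth (ggS_) = 2×4 = 8
Phenotype counts (out of 16): 8 green/smooth, 8 albino/smooth
albino/smooth: 8 out of 16 → fraction 1/2
Expected count = 1/2 × 368 = 184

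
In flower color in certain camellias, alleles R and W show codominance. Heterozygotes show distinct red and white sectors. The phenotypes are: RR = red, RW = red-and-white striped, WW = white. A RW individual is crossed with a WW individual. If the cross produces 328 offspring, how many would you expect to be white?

Punnett square for RW × WW:
Offspring genotypes: 2 RW, 2 WW
Phenotype counts: 2 red-and-white striped, 2 white
white: 2 out of 4 → fraction 1/2
Expected count = 1/2 × 328 = 164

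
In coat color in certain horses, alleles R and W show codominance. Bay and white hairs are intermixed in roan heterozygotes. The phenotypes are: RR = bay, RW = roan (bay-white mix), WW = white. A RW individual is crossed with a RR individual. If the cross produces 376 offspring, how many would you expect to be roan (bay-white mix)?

Punnett square for RW × RR:
Offspring genotypes: 2 RR, 2 RW
Phenotype counts: 2 bay, 2 roan (bay-white mix)
roan (bay-white mix): 2 out of 4 → fraction 1/2
Expected count = 1/2 × 376 = 188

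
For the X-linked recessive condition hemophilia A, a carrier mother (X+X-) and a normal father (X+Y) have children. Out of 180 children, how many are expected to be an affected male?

Cross: X+X- × X+Y
Offspring: 1 X+X+, 1 X+Y, 1 X+X-, 1 X-Y
Probability of an affected male: 1/4
Expected count = 1/4 × 180 = 45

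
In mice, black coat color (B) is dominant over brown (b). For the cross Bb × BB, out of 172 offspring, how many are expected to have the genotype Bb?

Punnett square for Bb × BB:
Offspring genotypes: 2 BB, 2 Bb
Total offspring: 4
Count with target: 2
Probability: 2/4 = 1/2
Expected count = 1/2 × 172 = 86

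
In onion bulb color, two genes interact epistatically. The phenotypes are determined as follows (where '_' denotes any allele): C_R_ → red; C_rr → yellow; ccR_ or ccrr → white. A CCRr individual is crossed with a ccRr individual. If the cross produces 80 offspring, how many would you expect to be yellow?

Cross: CCRr × ccRr — consider each gene separately:
C gene: CC × cc → 4 Cc → 4 C_ (out of 4)
R gene: Rr × Rr → 1 RR, 2 Rr, 1 rr → 3 R_ : 1 rr (out of 4)
Genotype classes (out of 4 × 4 = 16): C_R_ = 4×3 = 12; C_rr = 4×1 = 4
Apply the phenotype rules: C_R_ (12) → red; C_rr (4) → yellow
Phenotype counts (out of 16): 12 red, 4 yellow
yellow: 4 out of 16 → fraction 1/4
Expected count = 1/4 × 80 = 20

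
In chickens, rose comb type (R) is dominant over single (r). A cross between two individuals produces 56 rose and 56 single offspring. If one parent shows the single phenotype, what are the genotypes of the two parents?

Observed offspring: 56 rose, 56 single
The observed ratio simplifies to 1:1. One parent shows single, so its genotype must be rr. A 1:1 offspring split requires the other parent to be heterozygous (Rr).
Parent genotypes: rr × Rr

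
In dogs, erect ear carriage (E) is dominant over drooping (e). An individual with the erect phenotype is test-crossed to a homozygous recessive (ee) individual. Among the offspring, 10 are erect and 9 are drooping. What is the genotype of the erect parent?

Test cross: ? × ee
Offspring: 10 erect, 9 drooping — approximately 1:1.
A 1:1 ratio in a test cross indicates the unknown parent is heterozygous (Ee).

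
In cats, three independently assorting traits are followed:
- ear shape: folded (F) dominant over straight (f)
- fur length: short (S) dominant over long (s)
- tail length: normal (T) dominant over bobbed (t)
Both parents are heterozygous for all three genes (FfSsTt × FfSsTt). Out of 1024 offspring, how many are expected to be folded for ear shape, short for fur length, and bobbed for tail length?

Trihybrid cross: FfSsTt × FfSsTt
Each trait segregates independently with a 3:1 phenotypic ratio, so each gene contributes 3/4 (dominant) or 1/4 (recessive).
Target: folded (ear shape), short (fur length), bobbed (tail length)
Probability = product of independent per-trait probabilities
= 3/4 × 3/4 × 1/4 = 9/64
Expected count = 9/64 × 1024 = 144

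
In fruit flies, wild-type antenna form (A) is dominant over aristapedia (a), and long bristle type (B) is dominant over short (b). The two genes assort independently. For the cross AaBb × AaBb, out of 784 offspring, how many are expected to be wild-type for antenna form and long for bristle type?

Dihybrid cross AaBb × AaBb — consider each gene separately:
antenna form: Aa × Aa → 1 AA, 2 Aa, 1 aa → 3 A_ : 1 aa (out of 4)
bristle type: Bb × Bb → 1 BB, 2 Bb, 1 bb → 3 B_ : 1 bb (out of 4)
Looking for: wild-type (A_) and long (B_)
P(wild-type) = 3/4, P(long) = 3/4
P(both) = 3/4 × 3/4 = 9/16
Expected count = 9/16 × 784 = 441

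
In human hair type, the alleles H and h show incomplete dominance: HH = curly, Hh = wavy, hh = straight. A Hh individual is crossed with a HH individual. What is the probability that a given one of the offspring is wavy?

Punnett square for Hh × HH:
Offspring genotypes: 2 HH, 2 Hh
Phenotype counts: 2 curly, 2 wavy
wavy: 2 out of 4
Probability: 2/4 = 1/2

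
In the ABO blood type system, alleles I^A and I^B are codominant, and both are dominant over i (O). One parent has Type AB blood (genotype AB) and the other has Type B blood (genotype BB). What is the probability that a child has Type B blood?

Cross: AB × BB
Possible offspring genotypes: 2 AB, 2 BB
Blood type counts: 2 Type AB, 2 Type B
Probability of Type B: 2/4 = 1/2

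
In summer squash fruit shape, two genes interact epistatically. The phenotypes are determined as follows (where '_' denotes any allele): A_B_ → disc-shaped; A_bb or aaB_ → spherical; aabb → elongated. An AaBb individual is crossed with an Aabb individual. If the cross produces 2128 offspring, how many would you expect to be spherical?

Cross: AaBb × Aabb — consider each gene separately:
A gene: Aa × Aa → 1 AA, 2 Aa, 1 aa → 3 A_ : 1 aa (out of 4)
B gene: Bb × bb → 2 Bb, 2 bb → 2 B_ : 2 bb (out of 4)
Genotype classes (out of 4 × 4 = 16): A_B_ = 3×2 = 6; A_bb = 3×2 = 6; aaB_ = 1×2 = 2; aabb = 1×2 = 2
Apply the phenotype rules: A_B_ (6) → disc-shaped; A_bb (6) + aaB_ (2) → spherical; aabb (2) → elongated
Phenotype counts (out of 16): 6 disc-shaped, 8 spherical, 2 elongated
spherical: 8 out of 16 → fraction 1/2
Expected count = 1/2 × 2128 = 1064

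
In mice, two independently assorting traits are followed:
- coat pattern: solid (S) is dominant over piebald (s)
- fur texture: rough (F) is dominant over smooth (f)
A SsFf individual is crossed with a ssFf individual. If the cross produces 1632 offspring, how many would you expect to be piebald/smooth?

Dihybrid cross SsFf × ssFf — consider each gene separately:
coat pattern: Ss × ss → 2 Ss, 2 ss → 2 S_ : 2 ss (out of 4)
fur texture: Ff × Ff → 1 FF, 2 Ff, 1 ff → 3 F_ : 1 ff (out of 4)
Combine (counts out of 4 × 4 = 16): solid/rough (S_F_) = 2×3 = 6; solid/smooth (S_ff) = 2×1 = 2; piebald/rough (ssF_) = 2×3 = 6; piebald/smooth (ssff) = 2×1 = 2
Phenotype counts (out of 16): 6 solid/rough, 2 solid/smooth, 6 piebald/rough, 2 piebald/smooth
piebald/smooth: 2 out of 16 → fraction 1/8
Expected count = 1/8 × 1632 = 204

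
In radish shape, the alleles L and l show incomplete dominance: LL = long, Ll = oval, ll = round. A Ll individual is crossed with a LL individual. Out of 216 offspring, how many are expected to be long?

Punnett square for Ll × LL:
Offspring genotypes: 2 LL, 2 Ll
Phenotype counts: 2 long, 2 oval
long: 2 out of 4 → fraction 1/2
Expected count = 1/2 × 216 = 108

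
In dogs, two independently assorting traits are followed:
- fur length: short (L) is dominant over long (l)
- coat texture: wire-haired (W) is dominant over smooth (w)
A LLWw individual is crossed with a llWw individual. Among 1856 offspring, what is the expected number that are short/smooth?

Dihybrid cross LLWw × llWw — consider each gene separately:
fur length: LL × ll → 4 Ll → 4 L_ (out of 4)
coat texture: Ww × Ww → 1 WW, 2 Ww, 1 ww → 3 W_ : 1 ww (out of 4)
Combine (counts out of 4 × 4 = 16): short/wire-haired (L_W_) = 4×3 = 12; short/smooth (L_ww) = 4×1 = 4
Phenotype counts (out of 16): 12 short/wire-haired, 4 short/smooth
short/smooth: 4 out of 16 → fraction 1/4
Expected count = 1/4 × 1856 = 464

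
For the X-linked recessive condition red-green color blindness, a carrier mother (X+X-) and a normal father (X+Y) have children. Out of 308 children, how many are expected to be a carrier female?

Cross: X+X- × X+Y
Offspring: 1 X+X+, 1 X+Y, 1 X+X-, 1 X-Y
Probability of a carrier female: 1/4
Expected count = 1/4 × 308 = 77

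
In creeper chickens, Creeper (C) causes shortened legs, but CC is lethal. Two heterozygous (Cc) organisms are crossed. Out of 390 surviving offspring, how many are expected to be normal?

Cross: Cc × Cc
Punnett square offspring (before lethality): 1 CC, 2 Cc, 1 cc
The CC genotype is lethal (embryos die); surviving offspring: 2 Cc, 1 cc
normal: 1 out of 3 → fraction 1/3
Expected count = 1/3 × 390 = 130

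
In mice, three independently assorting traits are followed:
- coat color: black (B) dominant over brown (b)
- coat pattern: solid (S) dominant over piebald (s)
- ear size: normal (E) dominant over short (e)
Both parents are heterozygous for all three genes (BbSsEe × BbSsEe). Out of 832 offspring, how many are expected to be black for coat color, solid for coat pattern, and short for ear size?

Trihybrid cross: BbSsEe × BbSsEe
Each trait segregates independently with a 3:1 phenotypic ratio, so each gene contributes 3/4 (dominant) or 1/4 (recessive).
Target: black (coat color), solid (coat pattern), short (ear size)
Probability = product of independent per-trait probabilities
= 3/4 × 3/4 × 1/4 = 9/64
Expected count = 9/64 × 832 = 117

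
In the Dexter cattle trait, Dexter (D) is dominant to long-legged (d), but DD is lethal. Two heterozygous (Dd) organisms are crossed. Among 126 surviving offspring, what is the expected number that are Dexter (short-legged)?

Cross: Dd × Dd
Punnett square offspring (before lethality): 1 DD, 2 Dd, 1 dd
The DD genotype is lethal (embryos die); surviving offspring: 2 Dd, 1 dd
Dexter (short-legged): 2 out of 3 → fraction 2/3
Expected count = 2/3 × 126 = 84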